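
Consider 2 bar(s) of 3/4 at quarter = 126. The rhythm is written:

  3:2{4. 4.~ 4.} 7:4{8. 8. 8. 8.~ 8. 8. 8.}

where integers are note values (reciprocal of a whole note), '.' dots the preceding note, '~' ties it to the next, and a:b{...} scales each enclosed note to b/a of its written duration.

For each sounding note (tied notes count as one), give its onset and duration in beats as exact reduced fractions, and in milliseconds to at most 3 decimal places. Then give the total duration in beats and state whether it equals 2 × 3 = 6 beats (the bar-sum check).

1) 0.0ms=0b +476.19ms=1b
2) 476.19ms=1b +952.381ms=2b
3) 1428.571ms=3b +204.082ms=3/7b
4) 1632.653ms=24/7b +204.082ms=3/7b
5) 1836.735ms=27/7b +204.082ms=3/7b
6) 2040.816ms=30/7b +408.163ms=6/7b
7) 2448.98ms=36/7b +204.082ms=3/7b
8) 2653.061ms=39/7b +204.082ms=3/7b
Σ=6b of 6 (126bpm 3/4) — PASS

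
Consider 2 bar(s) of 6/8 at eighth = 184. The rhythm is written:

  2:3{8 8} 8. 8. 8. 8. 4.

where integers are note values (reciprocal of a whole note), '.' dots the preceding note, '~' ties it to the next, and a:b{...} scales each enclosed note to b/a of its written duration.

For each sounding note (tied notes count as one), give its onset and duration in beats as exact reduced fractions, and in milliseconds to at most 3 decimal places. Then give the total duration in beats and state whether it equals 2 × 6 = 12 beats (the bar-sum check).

1) 0.0ms=0b +489.13ms=3/2b
2) 489.13ms=3/2b +489.13ms=3/2b
3) 978.261ms=3b +489.13ms=3/2b
4) 1467.391ms=9/2b +489.13ms=3/2b
5) 1956.522ms=6b +489.13ms=3/2b
6) 2445.652ms=15/2b +489.13ms=3/2b
7) 2934.783ms=9b +978.261ms=3b
Σ=12b of 12 (184bpm 6/8) — PASS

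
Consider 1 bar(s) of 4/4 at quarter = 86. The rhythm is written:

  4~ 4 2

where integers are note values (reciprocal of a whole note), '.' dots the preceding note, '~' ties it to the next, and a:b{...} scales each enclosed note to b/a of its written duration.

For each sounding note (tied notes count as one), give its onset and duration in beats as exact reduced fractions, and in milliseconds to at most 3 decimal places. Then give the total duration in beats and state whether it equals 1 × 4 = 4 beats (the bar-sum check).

1) 0.0ms=0b +1395.349ms=2b
2) 1395.349ms=2b +1395.349ms=2b
Σ=4b of 4 (86bpm 4/4) — PASS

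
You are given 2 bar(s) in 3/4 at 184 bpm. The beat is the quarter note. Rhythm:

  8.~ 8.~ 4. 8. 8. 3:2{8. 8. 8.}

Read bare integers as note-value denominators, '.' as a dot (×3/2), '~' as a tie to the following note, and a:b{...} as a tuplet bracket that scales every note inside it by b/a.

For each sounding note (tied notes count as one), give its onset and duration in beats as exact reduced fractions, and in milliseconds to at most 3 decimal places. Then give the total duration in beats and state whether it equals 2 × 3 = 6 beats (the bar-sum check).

1) 0.0ms=0b +978.261ms=3b
2) 978.261ms=3b +244.565ms=3/4b
3) 1222.826ms=15/4b +244.565ms=3/4b
4) 1467.391ms=9/2b +163.043ms=1/2b
5) 1630.435ms=5b +163.043ms=1/2b
6) 1793.478ms=11/2b +163.043ms=1/2b
Σ=6b of 6 (184bpm 3/4) — PASS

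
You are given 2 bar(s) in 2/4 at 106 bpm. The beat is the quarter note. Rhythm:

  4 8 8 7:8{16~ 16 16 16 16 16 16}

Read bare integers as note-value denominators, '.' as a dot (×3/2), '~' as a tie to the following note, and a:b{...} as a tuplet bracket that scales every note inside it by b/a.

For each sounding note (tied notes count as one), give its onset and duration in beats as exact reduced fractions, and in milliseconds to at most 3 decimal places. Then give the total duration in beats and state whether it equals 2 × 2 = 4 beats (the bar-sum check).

1) 0.0ms=0b +566.038ms=1b
2) 566.038ms=1b +283.019ms=1/2b
3) 849.057ms=3/2b +283.019ms=1/2b
4) 1132.075ms=2b +323.45ms=4/7b
5) 1455.526ms=18/7b +161.725ms=2/7b
6) 1617.251ms=20/7b +161.725ms=2/7b
7) 1778.976ms=22/7b +161.725ms=2/7b
8) 1940.701ms=24/7b +161.725ms=2/7b
9) 2102.426ms=26/7b +161.725ms=2/7b
Σ=4b of 4 (106bpm 2/4) — PASS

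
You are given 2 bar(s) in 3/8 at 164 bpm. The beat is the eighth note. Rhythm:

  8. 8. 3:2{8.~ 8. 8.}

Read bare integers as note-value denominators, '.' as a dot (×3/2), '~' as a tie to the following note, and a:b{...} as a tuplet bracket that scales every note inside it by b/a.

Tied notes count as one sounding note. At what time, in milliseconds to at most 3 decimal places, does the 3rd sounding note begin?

1. 0.0ms @ 0 + 548.78ms (3/2)
2. 548.78ms @ 3/2 + 548.78ms (3/2)
3. 1097.561ms @ 3 + 731.707ms (2)
4. 1829.268ms @ 5 + 365.854ms (1)

note 3 onset = 3b = 1097.561ms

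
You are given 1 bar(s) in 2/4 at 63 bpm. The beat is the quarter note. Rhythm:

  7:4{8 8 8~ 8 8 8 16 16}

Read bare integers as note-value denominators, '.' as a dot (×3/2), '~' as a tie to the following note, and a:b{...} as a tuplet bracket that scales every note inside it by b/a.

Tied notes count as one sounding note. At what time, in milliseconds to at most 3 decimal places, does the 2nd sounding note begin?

1. 0.0ms @ 0 + 272.109ms (2/7)
2. 272.109ms @ 2/7 + 272.109ms (2/7)
3. 544.218ms @ 4/7 + 544.218ms (4/7)
4. 1088.435ms @ 8/7 + 272.109ms (2/7)
5. 1360.544ms @ 10/7 + 272.109ms (2/7)
6. 1632.653ms @ 12/7 + 136.054ms (1/7)
7. 1768.707ms @ 13/7 + 136.054ms (1/7)

note 2 onset = 2/7b = 272.109ms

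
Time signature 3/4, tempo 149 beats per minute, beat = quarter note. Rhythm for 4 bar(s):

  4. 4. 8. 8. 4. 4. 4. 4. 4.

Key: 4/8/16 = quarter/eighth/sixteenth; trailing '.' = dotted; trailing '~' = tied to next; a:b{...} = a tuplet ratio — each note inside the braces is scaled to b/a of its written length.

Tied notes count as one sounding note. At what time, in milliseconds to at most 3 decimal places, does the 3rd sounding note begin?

1. 0.0ms @ 0 + 604.027ms (3/2)
2. 604.027ms @ 3/2 + 604.027ms (3/2)
3. 1208.054ms @ 3 + 302.013ms (3/4)
4. 1510.067ms @ 15/4 + 302.013ms (3/4)
5. 1812.081ms @ 9/2 + 604.027ms (3/2)
6. 2416.107ms @ 6 + 604.027ms (3/2)
7. 3020.134ms @ 15/2 + 604.027ms (3/2)
8. 3624.161ms @ 9 + 604.027ms (3/2)
9. 4228.188ms @ 21/2 + 604.027ms (3/2)

note 3 onset = 3b = 1208.054ms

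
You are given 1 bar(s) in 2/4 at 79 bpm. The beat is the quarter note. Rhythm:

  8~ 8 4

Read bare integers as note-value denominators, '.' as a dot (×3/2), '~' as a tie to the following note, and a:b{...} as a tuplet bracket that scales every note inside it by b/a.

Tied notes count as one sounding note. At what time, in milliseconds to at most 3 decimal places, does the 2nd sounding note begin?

note 2 onset = 1b = 759.494ms

1. 0.0ms @ 0 + 759.494ms (1)
2. 759.494ms @ 1 + 759.494ms (1)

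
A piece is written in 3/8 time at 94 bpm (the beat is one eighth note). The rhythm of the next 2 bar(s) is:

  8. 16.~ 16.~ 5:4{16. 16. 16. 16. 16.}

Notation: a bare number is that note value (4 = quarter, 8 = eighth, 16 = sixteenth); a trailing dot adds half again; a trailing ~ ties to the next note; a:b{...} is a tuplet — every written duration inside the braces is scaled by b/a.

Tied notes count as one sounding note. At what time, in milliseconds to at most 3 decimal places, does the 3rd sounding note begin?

1. 0.0ms @ 0 + 957.447ms (3/2)
2. 957.447ms @ 3/2 + 1340.426ms (21/10)
3. 2297.872ms @ 18/5 + 382.979ms (3/5)
4. 2680.851ms @ 21/5 + 382.979ms (3/5)
5. 3063.83ms @ 24/5 + 382.979ms (3/5)
6. 3446.809ms @ 27/5 + 382.979ms (3/5)

note 3 onset = 18/5b = 2297.872ms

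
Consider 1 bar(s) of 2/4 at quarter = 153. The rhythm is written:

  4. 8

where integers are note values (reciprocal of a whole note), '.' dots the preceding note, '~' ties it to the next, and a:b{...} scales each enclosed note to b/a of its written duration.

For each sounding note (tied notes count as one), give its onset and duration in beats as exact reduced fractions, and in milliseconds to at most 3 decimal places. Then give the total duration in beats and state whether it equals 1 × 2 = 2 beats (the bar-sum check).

1) 0.0ms=0b +588.235ms=3/2b
2) 588.235ms=3/2b +196.078ms=1/2b
Σ=2b of 2 (153bpm 2/4) — PASS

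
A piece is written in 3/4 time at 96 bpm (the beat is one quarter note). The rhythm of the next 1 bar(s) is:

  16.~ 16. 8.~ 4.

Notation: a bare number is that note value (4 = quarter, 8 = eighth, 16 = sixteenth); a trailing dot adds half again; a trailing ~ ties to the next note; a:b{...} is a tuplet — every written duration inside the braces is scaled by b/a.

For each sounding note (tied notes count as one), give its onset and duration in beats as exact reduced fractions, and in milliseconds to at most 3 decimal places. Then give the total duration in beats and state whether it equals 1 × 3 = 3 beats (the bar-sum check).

1) 0.0ms=0b +468.75ms=3/4b
2) 468.75ms=3/4b +1406.25ms=9/4b
Σ=3b of 3 (96bpm 3/4) — PASS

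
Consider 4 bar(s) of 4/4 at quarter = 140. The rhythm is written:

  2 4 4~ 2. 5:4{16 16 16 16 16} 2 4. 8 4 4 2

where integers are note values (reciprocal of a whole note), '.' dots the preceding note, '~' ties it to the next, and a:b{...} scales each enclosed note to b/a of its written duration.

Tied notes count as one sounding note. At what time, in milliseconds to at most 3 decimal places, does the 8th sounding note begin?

1. 0.0ms @ 0 + 857.143ms (2)
2. 857.143ms @ 2 + 428.571ms (1)
3. 1285.714ms @ 3 + 1714.286ms (4)
4. 3000.0ms @ 7 + 85.714ms (1/5)
5. 3085.714ms @ 36/5 + 85.714ms (1/5)
6. 3171.429ms @ 37/5 + 85.714ms (1/5)
7. 3257.143ms @ 38/5 + 85.714ms (1/5)
8. 3342.857ms @ 39/5 + 85.714ms (1/5)
9. 3428.571ms @ 8 + 857.143ms (2)
10. 4285.714ms @ 10 + 642.857ms (3/2)
11. 4928.571ms @ 23/2 + 214.286ms (1/2)
12. 5142.857ms @ 12 + 428.571ms (1)
13. 5571.429ms @ 13 + 428.571ms (1)
14. 6000.0ms @ 14 + 857.143ms (2)

note 8 onset = 39/5b = 3342.857ms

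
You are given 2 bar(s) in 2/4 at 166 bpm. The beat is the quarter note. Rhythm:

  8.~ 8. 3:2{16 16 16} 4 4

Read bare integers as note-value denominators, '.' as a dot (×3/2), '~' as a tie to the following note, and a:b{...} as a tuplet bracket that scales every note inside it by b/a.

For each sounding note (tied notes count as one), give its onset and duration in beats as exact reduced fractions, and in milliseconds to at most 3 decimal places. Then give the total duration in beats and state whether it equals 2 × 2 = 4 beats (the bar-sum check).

1) 0.0ms=0b +542.169ms=3/2b
2) 542.169ms=3/2b +60.241ms=1/6b
3) 602.41ms=5/3b +60.241ms=1/6b
4) 662.651ms=11/6b +60.241ms=1/6b
5) 722.892ms=2b +361.446ms=1b
6) 1084.337ms=3b +361.446ms=1b
Σ=4b of 4 (166bpm 2/4) — PASS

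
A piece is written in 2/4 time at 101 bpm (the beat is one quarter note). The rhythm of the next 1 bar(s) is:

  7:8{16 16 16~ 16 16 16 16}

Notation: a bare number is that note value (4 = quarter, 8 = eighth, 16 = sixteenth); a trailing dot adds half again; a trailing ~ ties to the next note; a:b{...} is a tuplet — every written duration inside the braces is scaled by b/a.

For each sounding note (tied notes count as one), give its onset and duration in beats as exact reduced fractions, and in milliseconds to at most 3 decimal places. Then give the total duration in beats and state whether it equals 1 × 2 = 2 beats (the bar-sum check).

1) 0.0ms=0b +169.731ms=2/7b
2) 169.731ms=2/7b +169.731ms=2/7b
3) 339.463ms=4/7b +339.463ms=4/7b
4) 678.925ms=8/7b +169.731ms=2/7b
5) 848.656ms=10/7b +169.731ms=2/7b
6) 1018.388ms=12/7b +169.731ms=2/7b
Σ=2b of 2 (101bpm 2/4) — PASS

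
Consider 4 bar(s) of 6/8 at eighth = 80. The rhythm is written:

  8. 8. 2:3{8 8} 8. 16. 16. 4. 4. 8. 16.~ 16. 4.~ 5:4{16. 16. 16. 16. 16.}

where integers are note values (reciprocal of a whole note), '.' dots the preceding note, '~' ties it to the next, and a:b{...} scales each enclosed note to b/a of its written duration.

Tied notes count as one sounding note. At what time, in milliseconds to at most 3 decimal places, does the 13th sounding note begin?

1. 0.0ms @ 0 + 1125.0ms (3/2)
2. 1125.0ms @ 3/2 + 1125.0ms (3/2)
3. 2250.0ms @ 3 + 1125.0ms (3/2)
4. 3375.0ms @ 9/2 + 1125.0ms (3/2)
5. 4500.0ms @ 6 + 1125.0ms (3/2)
6. 5625.0ms @ 15/2 + 562.5ms (3/4)
7. 6187.5ms @ 33/4 + 562.5ms (3/4)
8. 6750.0ms @ 9 + 2250.0ms (3)
9. 9000.0ms @ 12 + 2250.0ms (3)
10. 11250.0ms @ 15 + 1125.0ms (3/2)
11. 12375.0ms @ 33/2 + 1125.0ms (3/2)
12. 13500.0ms @ 18 + 2700.0ms (18/5)
13. 16200.0ms @ 108/5 + 450.0ms (3/5)
14. 16650.0ms @ 111/5 + 450.0ms (3/5)
15. 17100.0ms @ 114/5 + 450.0ms (3/5)
16. 17550.0ms @ 117/5 + 450.0ms (3/5)

note 13 onset = 108/5b = 16200.0ms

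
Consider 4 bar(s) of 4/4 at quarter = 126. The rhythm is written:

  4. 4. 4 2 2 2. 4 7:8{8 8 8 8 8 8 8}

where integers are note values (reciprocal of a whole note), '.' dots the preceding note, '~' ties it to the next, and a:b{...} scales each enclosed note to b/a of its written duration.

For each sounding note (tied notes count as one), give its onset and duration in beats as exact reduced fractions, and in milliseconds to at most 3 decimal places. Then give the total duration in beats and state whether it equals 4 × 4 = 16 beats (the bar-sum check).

1) 0.0ms=0b +714.286ms=3/2b
2) 714.286ms=3/2b +714.286ms=3/2b
3) 1428.571ms=3b +476.19ms=1b
4) 1904.762ms=4b +952.381ms=2b
5) 2857.143ms=6b +952.381ms=2b
6) 3809.524ms=8b +1428.571ms=3b
7) 5238.095ms=11b +476.19ms=1b
8) 5714.286ms=12b +272.109ms=4/7b
9) 5986.395ms=88/7b +272.109ms=4/7b
10) 6258.503ms=92/7b +272.109ms=4/7b
11) 6530.612ms=96/7b +272.109ms=4/7b
12) 6802.721ms=100/7b +272.109ms=4/7b
13) 7074.83ms=104/7b +272.109ms=4/7b
14) 7346.939ms=108/7b +272.109ms=4/7b
Σ=16b of 16 (126bpm 4/4) — PASS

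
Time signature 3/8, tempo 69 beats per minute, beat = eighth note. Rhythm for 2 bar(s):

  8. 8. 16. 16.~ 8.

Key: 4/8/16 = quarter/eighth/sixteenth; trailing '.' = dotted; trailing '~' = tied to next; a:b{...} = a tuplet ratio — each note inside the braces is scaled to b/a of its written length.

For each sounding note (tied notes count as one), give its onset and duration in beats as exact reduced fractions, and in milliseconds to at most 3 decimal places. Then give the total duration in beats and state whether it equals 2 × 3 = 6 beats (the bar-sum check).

1) 0.0ms=0b +1304.348ms=3/2b
2) 1304.348ms=3/2b +1304.348ms=3/2b
3) 2608.696ms=3b +652.174ms=3/4b
4) 3260.87ms=15/4b +1956.522ms=9/4b
Σ=6b of 6 (69bpm 3/8) — PASS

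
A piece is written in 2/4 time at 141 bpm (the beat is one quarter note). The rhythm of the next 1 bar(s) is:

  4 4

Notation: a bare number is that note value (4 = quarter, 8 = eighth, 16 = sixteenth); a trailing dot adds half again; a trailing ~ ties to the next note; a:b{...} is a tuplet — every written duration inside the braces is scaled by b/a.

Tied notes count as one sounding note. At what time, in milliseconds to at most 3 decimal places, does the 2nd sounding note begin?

note 2 onset = 1b = 425.532ms

1. 0.0ms @ 0 + 425.532ms (1)
2. 425.532ms @ 1 + 425.532ms (1)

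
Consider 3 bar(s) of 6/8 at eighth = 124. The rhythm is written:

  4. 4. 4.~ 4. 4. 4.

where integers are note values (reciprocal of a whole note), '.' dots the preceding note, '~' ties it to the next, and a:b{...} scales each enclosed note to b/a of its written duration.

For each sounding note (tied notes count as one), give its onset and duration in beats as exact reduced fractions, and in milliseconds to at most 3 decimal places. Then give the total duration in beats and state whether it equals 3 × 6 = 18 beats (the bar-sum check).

1) 0.0ms=0b +1451.613ms=3b
2) 1451.613ms=3b +1451.613ms=3b
3) 2903.226ms=6b +2903.226ms=6b
4) 5806.452ms=12b +1451.613ms=3b
5) 7258.065ms=15b +1451.613ms=3b
Σ=18b of 18 (124bpm 6/8) — PASS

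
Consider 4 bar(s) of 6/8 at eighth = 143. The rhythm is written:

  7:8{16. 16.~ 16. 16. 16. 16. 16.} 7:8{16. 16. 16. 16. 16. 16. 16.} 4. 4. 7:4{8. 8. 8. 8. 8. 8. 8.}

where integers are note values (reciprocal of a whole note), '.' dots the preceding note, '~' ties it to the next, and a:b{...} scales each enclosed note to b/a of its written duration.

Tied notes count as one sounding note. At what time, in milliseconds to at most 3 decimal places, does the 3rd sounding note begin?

note 3 onset = 18/7b = 1078.921ms

1. 0.0ms @ 0 + 359.64ms (6/7)
2. 359.64ms @ 6/7 + 719.281ms (12/7)
3. 1078.921ms @ 18/7 + 359.64ms (6/7)
4. 1438.561ms @ 24/7 + 359.64ms (6/7)
5. 1798.202ms @ 30/7 + 359.64ms (6/7)
6. 2157.842ms @ 36/7 + 359.64ms (6/7)
7. 2517.483ms @ 6 + 359.64ms (6/7)
8. 2877.123ms @ 48/7 + 359.64ms (6/7)
9. 3236.763ms @ 54/7 + 359.64ms (6/7)
10. 3596.404ms @ 60/7 + 359.64ms (6/7)
11. 3956.044ms @ 66/7 + 359.64ms (6/7)
12. 4315.684ms @ 72/7 + 359.64ms (6/7)
13. 4675.325ms @ 78/7 + 359.64ms (6/7)
14. 5034.965ms @ 12 + 1258.741ms (3)
15. 6293.706ms @ 15 + 1258.741ms (3)
16. 7552.448ms @ 18 + 359.64ms (6/7)
17. 7912.088ms @ 132/7 + 359.64ms (6/7)
18. 8271.728ms @ 138/7 + 359.64ms (6/7)
19. 8631.369ms @ 144/7 + 359.64ms (6/7)
20. 8991.009ms @ 150/7 + 359.64ms (6/7)
21. 9350.649ms @ 156/7 + 359.64ms (6/7)
22. 9710.29ms @ 162/7 + 359.64ms (6/7)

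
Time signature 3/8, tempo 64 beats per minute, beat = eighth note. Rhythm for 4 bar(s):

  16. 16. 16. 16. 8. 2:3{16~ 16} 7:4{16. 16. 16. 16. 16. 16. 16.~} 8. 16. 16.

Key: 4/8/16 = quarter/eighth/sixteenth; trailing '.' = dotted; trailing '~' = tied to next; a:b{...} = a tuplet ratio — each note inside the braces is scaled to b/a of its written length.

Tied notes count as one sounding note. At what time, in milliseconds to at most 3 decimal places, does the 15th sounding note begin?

1. 0.0ms @ 0 + 703.125ms (3/4)
2. 703.125ms @ 3/4 + 703.125ms (3/4)
3. 1406.25ms @ 3/2 + 703.125ms (3/4)
4. 2109.375ms @ 9/4 + 703.125ms (3/4)
5. 2812.5ms @ 3 + 1406.25ms (3/2)
6. 4218.75ms @ 9/2 + 1406.25ms (3/2)
7. 5625.0ms @ 6 + 401.786ms (3/7)
8. 6026.786ms @ 45/7 + 401.786ms (3/7)
9. 6428.571ms @ 48/7 + 401.786ms (3/7)
10. 6830.357ms @ 51/7 + 401.786ms (3/7)
11. 7232.143ms @ 54/7 + 401.786ms (3/7)
12. 7633.929ms @ 57/7 + 401.786ms (3/7)
13. 8035.714ms @ 60/7 + 1808.036ms (27/14)
14. 9843.75ms @ 21/2 + 703.125ms (3/4)
15. 10546.875ms @ 45/4 + 703.125ms (3/4)

note 15 onset = 45/4b = 10546.875ms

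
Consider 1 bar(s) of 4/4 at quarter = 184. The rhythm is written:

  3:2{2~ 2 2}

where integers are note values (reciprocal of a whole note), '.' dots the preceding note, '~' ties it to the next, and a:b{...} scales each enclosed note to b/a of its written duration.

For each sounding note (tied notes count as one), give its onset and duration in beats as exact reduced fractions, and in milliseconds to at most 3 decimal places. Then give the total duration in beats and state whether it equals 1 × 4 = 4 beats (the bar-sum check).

1) 0.0ms=0b +869.565ms=8/3b
2) 869.565ms=8/3b +434.783ms=4/3b
Σ=4b of 4 (184bpm 4/4) — PASS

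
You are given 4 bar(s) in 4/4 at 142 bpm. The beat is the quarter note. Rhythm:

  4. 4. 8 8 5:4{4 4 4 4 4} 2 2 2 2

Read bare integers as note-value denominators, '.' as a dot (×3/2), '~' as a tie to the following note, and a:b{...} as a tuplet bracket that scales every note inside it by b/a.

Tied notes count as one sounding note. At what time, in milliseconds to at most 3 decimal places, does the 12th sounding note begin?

1. 0.0ms @ 0 + 633.803ms (3/2)
2. 633.803ms @ 3/2 + 633.803ms (3/2)
3. 1267.606ms @ 3 + 211.268ms (1/2)
4. 1478.873ms @ 7/2 + 211.268ms (1/2)
5. 1690.141ms @ 4 + 338.028ms (4/5)
6. 2028.169ms @ 24/5 + 338.028ms (4/5)
7. 2366.197ms @ 28/5 + 338.028ms (4/5)
8. 2704.225ms @ 32/5 + 338.028ms (4/5)
9. 3042.254ms @ 36/5 + 338.028ms (4/5)
10. 3380.282ms @ 8 + 845.07ms (2)
11. 4225.352ms @ 10 + 845.07ms (2)
12. 5070.423ms @ 12 + 845.07ms (2)
13. 5915.493ms @ 14 + 845.07ms (2)

note 12 onset = 12b = 5070.423ms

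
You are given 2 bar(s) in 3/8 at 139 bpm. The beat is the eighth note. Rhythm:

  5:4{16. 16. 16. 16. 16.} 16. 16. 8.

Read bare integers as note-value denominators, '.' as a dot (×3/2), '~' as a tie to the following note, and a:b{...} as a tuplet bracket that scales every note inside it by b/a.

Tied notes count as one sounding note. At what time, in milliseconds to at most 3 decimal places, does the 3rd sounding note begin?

note 3 onset = 6/5b = 517.986ms

1. 0.0ms @ 0 + 258.993ms (3/5)
2. 258.993ms @ 3/5 + 258.993ms (3/5)
3. 517.986ms @ 6/5 + 258.993ms (3/5)
4. 776.978ms @ 9/5 + 258.993ms (3/5)
5. 1035.971ms @ 12/5 + 258.993ms (3/5)
6. 1294.964ms @ 3 + 323.741ms (3/4)
7. 1618.705ms @ 15/4 + 323.741ms (3/4)
8. 1942.446ms @ 9/2 + 647.482ms (3/2)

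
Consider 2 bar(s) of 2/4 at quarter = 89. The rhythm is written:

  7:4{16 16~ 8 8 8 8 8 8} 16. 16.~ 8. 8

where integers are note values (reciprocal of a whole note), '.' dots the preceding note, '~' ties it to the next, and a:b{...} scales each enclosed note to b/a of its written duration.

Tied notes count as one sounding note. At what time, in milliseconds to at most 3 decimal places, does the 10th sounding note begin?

1. 0.0ms @ 0 + 96.308ms (1/7)
2. 96.308ms @ 1/7 + 288.925ms (3/7)
3. 385.233ms @ 4/7 + 192.616ms (2/7)
4. 577.849ms @ 6/7 + 192.616ms (2/7)
5. 770.465ms @ 8/7 + 192.616ms (2/7)
6. 963.082ms @ 10/7 + 192.616ms (2/7)
7. 1155.698ms @ 12/7 + 192.616ms (2/7)
8. 1348.315ms @ 2 + 252.809ms (3/8)
9. 1601.124ms @ 19/8 + 758.427ms (9/8)
10. 2359.551ms @ 7/2 + 337.079ms (1/2)

note 10 onset = 7/2b = 2359.551ms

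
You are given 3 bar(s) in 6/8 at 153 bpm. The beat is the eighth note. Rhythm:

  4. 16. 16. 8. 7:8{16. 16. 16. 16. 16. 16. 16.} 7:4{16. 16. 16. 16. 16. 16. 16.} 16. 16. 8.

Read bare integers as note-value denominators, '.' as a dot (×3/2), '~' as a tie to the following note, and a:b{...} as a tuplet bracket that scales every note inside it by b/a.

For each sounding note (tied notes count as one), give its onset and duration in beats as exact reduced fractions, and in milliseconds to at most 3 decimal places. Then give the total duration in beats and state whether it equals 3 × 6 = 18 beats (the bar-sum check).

1) 0.0ms=0b +1176.471ms=3b
2) 1176.471ms=3b +294.118ms=3/4b
3) 1470.588ms=15/4b +294.118ms=3/4b
4) 1764.706ms=9/2b +588.235ms=3/2b
5) 2352.941ms=6b +336.134ms=6/7b
6) 2689.076ms=48/7b +336.134ms=6/7b
7) 3025.21ms=54/7b +336.134ms=6/7b
8) 3361.345ms=60/7b +336.134ms=6/7b
9) 3697.479ms=66/7b +336.134ms=6/7b
10) 4033.613ms=72/7b +336.134ms=6/7b
11) 4369.748ms=78/7b +336.134ms=6/7b
12) 4705.882ms=12b +168.067ms=3/7b
13) 4873.95ms=87/7b +168.067ms=3/7b
14) 5042.017ms=90/7b +168.067ms=3/7b
15) 5210.084ms=93/7b +168.067ms=3/7b
16) 5378.151ms=96/7b +168.067ms=3/7b
17) 5546.218ms=99/7b +168.067ms=3/7b
18) 5714.286ms=102/7b +168.067ms=3/7b
19) 5882.353ms=15b +294.118ms=3/4b
20) 6176.471ms=63/4b +294.118ms=3/4b
21) 6470.588ms=33/2b +588.235ms=3/2b
Σ=18b of 18 (153bpm 6/8) — PASS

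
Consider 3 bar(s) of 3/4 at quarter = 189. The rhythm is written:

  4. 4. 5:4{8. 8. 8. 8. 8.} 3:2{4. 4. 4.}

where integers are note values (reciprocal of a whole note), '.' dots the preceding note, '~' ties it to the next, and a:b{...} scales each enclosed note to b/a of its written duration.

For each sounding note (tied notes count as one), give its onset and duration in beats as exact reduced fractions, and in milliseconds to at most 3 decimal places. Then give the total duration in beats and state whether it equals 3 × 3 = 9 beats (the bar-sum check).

1) 0.0ms=0b +476.19ms=3/2b
2) 476.19ms=3/2b +476.19ms=3/2b
3) 952.381ms=3b +190.476ms=3/5b
4) 1142.857ms=18/5b +190.476ms=3/5b
5) 1333.333ms=21/5b +190.476ms=3/5b
6) 1523.81ms=24/5b +190.476ms=3/5b
7) 1714.286ms=27/5b +190.476ms=3/5b
8) 1904.762ms=6b +317.46ms=1b
9) 2222.222ms=7b +317.46ms=1b
10) 2539.683ms=8b +317.46ms=1b
Σ=9b of 9 (189bpm 3/4) — PASS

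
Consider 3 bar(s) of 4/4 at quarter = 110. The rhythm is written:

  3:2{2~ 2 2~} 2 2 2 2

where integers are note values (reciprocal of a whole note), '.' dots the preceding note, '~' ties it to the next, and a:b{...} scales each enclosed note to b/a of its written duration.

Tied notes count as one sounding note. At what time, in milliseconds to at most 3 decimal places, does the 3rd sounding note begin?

note 3 onset = 6b = 3272.727ms

1. 0.0ms @ 0 + 1454.545ms (8/3)
2. 1454.545ms @ 8/3 + 1818.182ms (10/3)
3. 3272.727ms @ 6 + 1090.909ms (2)
4. 4363.636ms @ 8 + 1090.909ms (2)
5. 5454.545ms @ 10 + 1090.909ms (2)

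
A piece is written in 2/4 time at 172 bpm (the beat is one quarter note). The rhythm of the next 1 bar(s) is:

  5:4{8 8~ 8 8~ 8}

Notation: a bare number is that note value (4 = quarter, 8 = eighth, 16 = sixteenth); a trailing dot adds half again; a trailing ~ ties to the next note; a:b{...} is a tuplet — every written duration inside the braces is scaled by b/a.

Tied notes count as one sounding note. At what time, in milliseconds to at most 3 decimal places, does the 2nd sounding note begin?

1. 0.0ms @ 0 + 139.535ms (2/5)
2. 139.535ms @ 2/5 + 279.07ms (4/5)
3. 418.605ms @ 6/5 + 279.07ms (4/5)

note 2 onset = 2/5b = 139.535ms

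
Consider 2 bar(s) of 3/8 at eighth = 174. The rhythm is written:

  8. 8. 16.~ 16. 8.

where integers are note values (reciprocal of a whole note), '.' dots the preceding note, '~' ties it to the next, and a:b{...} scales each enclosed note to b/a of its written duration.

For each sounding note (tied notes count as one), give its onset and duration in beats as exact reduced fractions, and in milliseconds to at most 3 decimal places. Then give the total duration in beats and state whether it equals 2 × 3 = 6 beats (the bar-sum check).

1) 0.0ms=0b +517.241ms=3/2b
2) 517.241ms=3/2b +517.241ms=3/2b
3) 1034.483ms=3b +517.241ms=3/2b
4) 1551.724ms=9/2b +517.241ms=3/2b
Σ=6b of 6 (174bpm 3/8) — PASS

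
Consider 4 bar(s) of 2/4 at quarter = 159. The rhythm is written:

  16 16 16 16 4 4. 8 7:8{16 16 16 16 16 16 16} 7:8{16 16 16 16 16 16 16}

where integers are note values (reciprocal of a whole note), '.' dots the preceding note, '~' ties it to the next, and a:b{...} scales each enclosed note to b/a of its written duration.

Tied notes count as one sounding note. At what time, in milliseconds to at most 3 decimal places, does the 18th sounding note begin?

note 18 onset = 48/7b = 2587.601ms

1. 0.0ms @ 0 + 94.34ms (1/4)
2. 94.34ms @ 1/4 + 94.34ms (1/4)
3. 188.679ms @ 1/2 + 94.34ms (1/4)
4. 283.019ms @ 3/4 + 94.34ms (1/4)
5. 377.358ms @ 1 + 377.358ms (1)
6. 754.717ms @ 2 + 566.038ms (3/2)
7. 1320.755ms @ 7/2 + 188.679ms (1/2)
8. 1509.434ms @ 4 + 107.817ms (2/7)
9. 1617.251ms @ 30/7 + 107.817ms (2/7)
10. 1725.067ms @ 32/7 + 107.817ms (2/7)
11. 1832.884ms @ 34/7 + 107.817ms (2/7)
12. 1940.701ms @ 36/7 + 107.817ms (2/7)
13. 2048.518ms @ 38/7 + 107.817ms (2/7)
14. 2156.334ms @ 40/7 + 107.817ms (2/7)
15. 2264.151ms @ 6 + 107.817ms (2/7)
16. 2371.968ms @ 44/7 + 107.817ms (2/7)
17. 2479.784ms @ 46/7 + 107.817ms (2/7)
18. 2587.601ms @ 48/7 + 107.817ms (2/7)
19. 2695.418ms @ 50/7 + 107.817ms (2/7)
20. 2803.235ms @ 52/7 + 107.817ms (2/7)
21. 2911.051ms @ 54/7 + 107.817ms (2/7)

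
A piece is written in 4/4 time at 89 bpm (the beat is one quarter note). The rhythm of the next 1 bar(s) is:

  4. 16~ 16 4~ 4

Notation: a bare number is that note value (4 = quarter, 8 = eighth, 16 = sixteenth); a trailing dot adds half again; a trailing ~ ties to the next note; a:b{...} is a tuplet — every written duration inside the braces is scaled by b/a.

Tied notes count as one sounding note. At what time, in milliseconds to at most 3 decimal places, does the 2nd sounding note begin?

1. 0.0ms @ 0 + 1011.236ms (3/2)
2. 1011.236ms @ 3/2 + 337.079ms (1/2)
3. 1348.315ms @ 2 + 1348.315ms (2)

note 2 onset = 3/2b = 1011.236ms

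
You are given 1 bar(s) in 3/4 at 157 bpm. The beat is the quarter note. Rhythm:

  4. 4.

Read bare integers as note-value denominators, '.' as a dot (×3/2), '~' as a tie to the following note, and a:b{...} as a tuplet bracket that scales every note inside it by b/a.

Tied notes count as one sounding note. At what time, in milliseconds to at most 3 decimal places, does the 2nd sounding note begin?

note 2 onset = 3/2b = 573.248ms

1. 0.0ms @ 0 + 573.248ms (3/2)
2. 573.248ms @ 3/2 + 573.248ms (3/2)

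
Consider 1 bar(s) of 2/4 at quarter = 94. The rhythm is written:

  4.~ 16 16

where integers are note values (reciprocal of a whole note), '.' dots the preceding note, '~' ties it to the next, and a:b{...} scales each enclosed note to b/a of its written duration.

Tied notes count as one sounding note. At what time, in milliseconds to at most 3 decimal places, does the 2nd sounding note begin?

note 2 onset = 7/4b = 1117.021ms

1. 0.0ms @ 0 + 1117.021ms (7/4)
2. 1117.021ms @ 7/4 + 159.574ms (1/4)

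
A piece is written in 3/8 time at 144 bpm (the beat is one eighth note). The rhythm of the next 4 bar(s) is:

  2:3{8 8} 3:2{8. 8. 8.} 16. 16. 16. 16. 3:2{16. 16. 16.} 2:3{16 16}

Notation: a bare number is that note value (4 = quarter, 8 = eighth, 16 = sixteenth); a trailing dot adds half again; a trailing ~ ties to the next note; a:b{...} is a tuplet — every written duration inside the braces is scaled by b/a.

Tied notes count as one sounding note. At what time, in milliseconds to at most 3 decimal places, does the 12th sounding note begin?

note 12 onset = 10b = 4166.667ms

1. 0.0ms @ 0 + 625.0ms (3/2)
2. 625.0ms @ 3/2 + 625.0ms (3/2)
3. 1250.0ms @ 3 + 416.667ms (1)
4. 1666.667ms @ 4 + 416.667ms (1)
5. 2083.333ms @ 5 + 416.667ms (1)
6. 2500.0ms @ 6 + 312.5ms (3/4)
7. 2812.5ms @ 27/4 + 312.5ms (3/4)
8. 3125.0ms @ 15/2 + 312.5ms (3/4)
9. 3437.5ms @ 33/4 + 312.5ms (3/4)
10. 3750.0ms @ 9 + 208.333ms (1/2)
11. 3958.333ms @ 19/2 + 208.333ms (1/2)
12. 4166.667ms @ 10 + 208.333ms (1/2)
13. 4375.0ms @ 21/2 + 312.5ms (3/4)
14. 4687.5ms @ 45/4 + 312.5ms (3/4)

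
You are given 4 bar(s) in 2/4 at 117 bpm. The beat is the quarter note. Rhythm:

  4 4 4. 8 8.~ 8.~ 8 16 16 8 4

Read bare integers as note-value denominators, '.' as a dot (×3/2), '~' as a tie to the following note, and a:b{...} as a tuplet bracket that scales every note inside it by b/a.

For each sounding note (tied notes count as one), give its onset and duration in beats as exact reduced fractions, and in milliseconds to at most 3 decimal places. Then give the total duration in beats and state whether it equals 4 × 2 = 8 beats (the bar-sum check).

1) 0.0ms=0b +512.821ms=1b
2) 512.821ms=1b +512.821ms=1b
3) 1025.641ms=2b +769.231ms=3/2b
4) 1794.872ms=7/2b +256.41ms=1/2b
5) 2051.282ms=4b +1025.641ms=2b
6) 3076.923ms=6b +128.205ms=1/4b
7) 3205.128ms=25/4b +128.205ms=1/4b
8) 3333.333ms=13/2b +256.41ms=1/2b
9) 3589.744ms=7b +512.821ms=1b
Σ=8b of 8 (117bpm 2/4) — PASS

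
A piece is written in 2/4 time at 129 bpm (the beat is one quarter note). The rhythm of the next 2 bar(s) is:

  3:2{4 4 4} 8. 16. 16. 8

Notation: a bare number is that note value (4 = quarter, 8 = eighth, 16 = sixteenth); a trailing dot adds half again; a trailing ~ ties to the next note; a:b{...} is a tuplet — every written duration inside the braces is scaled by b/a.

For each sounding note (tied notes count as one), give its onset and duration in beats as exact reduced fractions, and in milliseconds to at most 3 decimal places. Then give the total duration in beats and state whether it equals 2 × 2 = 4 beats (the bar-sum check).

1) 0.0ms=0b +310.078ms=2/3b
2) 310.078ms=2/3b +310.078ms=2/3b
3) 620.155ms=4/3b +310.078ms=2/3b
4) 930.233ms=2b +348.837ms=3/4b
5) 1279.07ms=11/4b +174.419ms=3/8b
6) 1453.488ms=25/8b +174.419ms=3/8b
7) 1627.907ms=7/2b +232.558ms=1/2b
Σ=4b of 4 (129bpm 2/4) — PASS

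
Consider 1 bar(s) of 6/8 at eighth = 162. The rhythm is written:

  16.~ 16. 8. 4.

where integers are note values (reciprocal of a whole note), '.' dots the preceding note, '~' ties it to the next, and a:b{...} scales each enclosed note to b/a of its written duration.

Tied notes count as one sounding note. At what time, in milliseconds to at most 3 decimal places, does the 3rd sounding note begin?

1. 0.0ms @ 0 + 555.556ms (3/2)
2. 555.556ms @ 3/2 + 555.556ms (3/2)
3. 1111.111ms @ 3 + 1111.111ms (3)

note 3 onset = 3b = 1111.111ms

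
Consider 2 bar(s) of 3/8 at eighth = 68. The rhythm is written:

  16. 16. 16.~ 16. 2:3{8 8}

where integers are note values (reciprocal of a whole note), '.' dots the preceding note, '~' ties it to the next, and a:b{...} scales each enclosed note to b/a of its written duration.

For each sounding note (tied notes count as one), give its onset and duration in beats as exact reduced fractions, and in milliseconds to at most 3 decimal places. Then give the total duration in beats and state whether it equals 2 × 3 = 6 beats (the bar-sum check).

1) 0.0ms=0b +661.765ms=3/4b
2) 661.765ms=3/4b +661.765ms=3/4b
3) 1323.529ms=3/2b +1323.529ms=3/2b
4) 2647.059ms=3b +1323.529ms=3/2b
5) 3970.588ms=9/2b +1323.529ms=3/2b
Σ=6b of 6 (68bpm 3/8) — PASS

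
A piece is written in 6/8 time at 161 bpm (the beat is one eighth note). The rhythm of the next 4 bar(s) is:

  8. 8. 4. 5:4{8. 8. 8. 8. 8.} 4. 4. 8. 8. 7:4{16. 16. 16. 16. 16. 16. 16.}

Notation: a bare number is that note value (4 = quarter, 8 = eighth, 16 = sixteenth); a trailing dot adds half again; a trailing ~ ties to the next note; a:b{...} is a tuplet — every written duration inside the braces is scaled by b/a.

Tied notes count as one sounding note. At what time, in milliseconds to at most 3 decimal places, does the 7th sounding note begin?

1. 0.0ms @ 0 + 559.006ms (3/2)
2. 559.006ms @ 3/2 + 559.006ms (3/2)
3. 1118.012ms @ 3 + 1118.012ms (3)
4. 2236.025ms @ 6 + 447.205ms (6/5)
5. 2683.23ms @ 36/5 + 447.205ms (6/5)
6. 3130.435ms @ 42/5 + 447.205ms (6/5)
7. 3577.64ms @ 48/5 + 447.205ms (6/5)
8. 4024.845ms @ 54/5 + 447.205ms (6/5)
9. 4472.05ms @ 12 + 1118.012ms (3)
10. 5590.062ms @ 15 + 1118.012ms (3)
11. 6708.075ms @ 18 + 559.006ms (3/2)
12. 7267.081ms @ 39/2 + 559.006ms (3/2)
13. 7826.087ms @ 21 + 159.716ms (3/7)
14. 7985.803ms @ 150/7 + 159.716ms (3/7)
15. 8145.519ms @ 153/7 + 159.716ms (3/7)
16. 8305.235ms @ 156/7 + 159.716ms (3/7)
17. 8464.951ms @ 159/7 + 159.716ms (3/7)
18. 8624.667ms @ 162/7 + 159.716ms (3/7)
19. 8784.383ms @ 165/7 + 159.716ms (3/7)

note 7 onset = 48/5b = 3577.64ms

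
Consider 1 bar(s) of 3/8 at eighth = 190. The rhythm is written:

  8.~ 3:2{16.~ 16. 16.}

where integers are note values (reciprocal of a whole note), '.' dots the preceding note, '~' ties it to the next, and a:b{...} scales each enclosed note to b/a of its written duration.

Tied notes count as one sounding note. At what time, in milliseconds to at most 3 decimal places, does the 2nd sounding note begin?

1. 0.0ms @ 0 + 789.474ms (5/2)
2. 789.474ms @ 5/2 + 157.895ms (1/2)

note 2 onset = 5/2b = 789.474ms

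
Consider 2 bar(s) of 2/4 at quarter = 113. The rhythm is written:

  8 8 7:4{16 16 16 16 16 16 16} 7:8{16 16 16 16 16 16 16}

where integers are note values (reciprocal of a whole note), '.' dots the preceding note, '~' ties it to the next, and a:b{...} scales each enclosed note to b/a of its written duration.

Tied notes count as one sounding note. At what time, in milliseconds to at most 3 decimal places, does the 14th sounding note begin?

1. 0.0ms @ 0 + 265.487ms (1/2)
2. 265.487ms @ 1/2 + 265.487ms (1/2)
3. 530.973ms @ 1 + 75.853ms (1/7)
4. 606.827ms @ 8/7 + 75.853ms (1/7)
5. 682.68ms @ 9/7 + 75.853ms (1/7)
6. 758.534ms @ 10/7 + 75.853ms (1/7)
7. 834.387ms @ 11/7 + 75.853ms (1/7)
8. 910.24ms @ 12/7 + 75.853ms (1/7)
9. 986.094ms @ 13/7 + 75.853ms (1/7)
10. 1061.947ms @ 2 + 151.707ms (2/7)
11. 1213.654ms @ 16/7 + 151.707ms (2/7)
12. 1365.36ms @ 18/7 + 151.707ms (2/7)
13. 1517.067ms @ 20/7 + 151.707ms (2/7)
14. 1668.774ms @ 22/7 + 151.707ms (2/7)
15. 1820.48ms @ 24/7 + 151.707ms (2/7)
16. 1972.187ms @ 26/7 + 151.707ms (2/7)

note 14 onset = 22/7b = 1668.774ms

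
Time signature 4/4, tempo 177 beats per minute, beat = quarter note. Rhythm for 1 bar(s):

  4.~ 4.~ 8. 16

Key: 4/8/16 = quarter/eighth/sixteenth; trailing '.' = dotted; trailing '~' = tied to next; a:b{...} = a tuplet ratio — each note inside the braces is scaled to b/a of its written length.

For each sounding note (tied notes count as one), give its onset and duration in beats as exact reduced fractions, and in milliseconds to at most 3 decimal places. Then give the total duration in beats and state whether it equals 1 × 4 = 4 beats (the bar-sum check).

1) 0.0ms=0b +1271.186ms=15/4b
2) 1271.186ms=15/4b +84.746ms=1/4b
Σ=4b of 4 (177bpm 4/4) — PASS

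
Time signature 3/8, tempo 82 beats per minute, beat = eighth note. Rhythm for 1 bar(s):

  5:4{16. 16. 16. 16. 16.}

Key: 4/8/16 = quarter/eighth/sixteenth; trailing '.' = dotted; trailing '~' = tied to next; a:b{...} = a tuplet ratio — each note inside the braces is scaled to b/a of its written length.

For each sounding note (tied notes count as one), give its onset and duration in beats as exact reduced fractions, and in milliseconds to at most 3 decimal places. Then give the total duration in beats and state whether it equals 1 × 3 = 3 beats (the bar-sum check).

1) 0.0ms=0b +439.024ms=3/5b
2) 439.024ms=3/5b +439.024ms=3/5b
3) 878.049ms=6/5b +439.024ms=3/5b
4) 1317.073ms=9/5b +439.024ms=3/5b
5) 1756.098ms=12/5b +439.024ms=3/5b
Σ=3b of 3 (82bpm 3/8) — PASS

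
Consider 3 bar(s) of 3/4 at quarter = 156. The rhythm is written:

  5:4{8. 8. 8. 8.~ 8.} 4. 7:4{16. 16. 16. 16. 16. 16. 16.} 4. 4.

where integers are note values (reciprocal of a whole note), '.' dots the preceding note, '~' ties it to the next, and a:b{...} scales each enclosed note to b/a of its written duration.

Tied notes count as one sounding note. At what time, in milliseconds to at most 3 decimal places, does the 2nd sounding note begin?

note 2 onset = 3/5b = 230.769ms

1. 0.0ms @ 0 + 230.769ms (3/5)
2. 230.769ms @ 3/5 + 230.769ms (3/5)
3. 461.538ms @ 6/5 + 230.769ms (3/5)
4. 692.308ms @ 9/5 + 461.538ms (6/5)
5. 1153.846ms @ 3 + 576.923ms (3/2)
6. 1730.769ms @ 9/2 + 82.418ms (3/14)
7. 1813.187ms @ 33/7 + 82.418ms (3/14)
8. 1895.604ms @ 69/14 + 82.418ms (3/14)
9. 1978.022ms @ 36/7 + 82.418ms (3/14)
10. 2060.44ms @ 75/14 + 82.418ms (3/14)
11. 2142.857ms @ 39/7 + 82.418ms (3/14)
12. 2225.275ms @ 81/14 + 82.418ms (3/14)
13. 2307.692ms @ 6 + 576.923ms (3/2)
14. 2884.615ms @ 15/2 + 576.923ms (3/2)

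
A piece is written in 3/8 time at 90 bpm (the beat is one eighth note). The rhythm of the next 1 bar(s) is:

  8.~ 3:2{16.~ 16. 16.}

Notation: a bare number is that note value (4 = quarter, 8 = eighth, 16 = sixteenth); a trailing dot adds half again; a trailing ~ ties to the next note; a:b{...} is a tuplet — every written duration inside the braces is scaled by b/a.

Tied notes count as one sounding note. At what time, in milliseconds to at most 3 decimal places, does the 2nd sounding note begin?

1. 0.0ms @ 0 + 1666.667ms (5/2)
2. 1666.667ms @ 5/2 + 333.333ms (1/2)

note 2 onset = 5/2b = 1666.667ms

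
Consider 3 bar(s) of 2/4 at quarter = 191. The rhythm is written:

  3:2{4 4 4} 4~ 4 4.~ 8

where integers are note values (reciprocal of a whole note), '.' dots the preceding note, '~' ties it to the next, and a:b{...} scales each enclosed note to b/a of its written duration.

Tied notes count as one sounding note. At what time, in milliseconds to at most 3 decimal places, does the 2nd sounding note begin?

1. 0.0ms @ 0 + 209.424ms (2/3)
2. 209.424ms @ 2/3 + 209.424ms (2/3)
3. 418.848ms @ 4/3 + 209.424ms (2/3)
4. 628.272ms @ 2 + 628.272ms (2)
5. 1256.545ms @ 4 + 628.272ms (2)

note 2 onset = 2/3b = 209.424ms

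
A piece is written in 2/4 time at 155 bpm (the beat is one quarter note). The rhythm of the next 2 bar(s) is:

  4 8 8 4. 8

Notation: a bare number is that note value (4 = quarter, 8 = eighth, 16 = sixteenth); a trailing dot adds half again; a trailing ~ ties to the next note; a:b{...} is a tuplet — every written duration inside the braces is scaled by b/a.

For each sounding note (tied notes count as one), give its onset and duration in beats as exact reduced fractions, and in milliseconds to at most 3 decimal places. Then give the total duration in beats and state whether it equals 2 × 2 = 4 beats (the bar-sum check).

1) 0.0ms=0b +387.097ms=1b
2) 387.097ms=1b +193.548ms=1/2b
3) 580.645ms=3/2b +193.548ms=1/2b
4) 774.194ms=2b +580.645ms=3/2b
5) 1354.839ms=7/2b +193.548ms=1/2b
Σ=4b of 4 (155bpm 2/4) — PASS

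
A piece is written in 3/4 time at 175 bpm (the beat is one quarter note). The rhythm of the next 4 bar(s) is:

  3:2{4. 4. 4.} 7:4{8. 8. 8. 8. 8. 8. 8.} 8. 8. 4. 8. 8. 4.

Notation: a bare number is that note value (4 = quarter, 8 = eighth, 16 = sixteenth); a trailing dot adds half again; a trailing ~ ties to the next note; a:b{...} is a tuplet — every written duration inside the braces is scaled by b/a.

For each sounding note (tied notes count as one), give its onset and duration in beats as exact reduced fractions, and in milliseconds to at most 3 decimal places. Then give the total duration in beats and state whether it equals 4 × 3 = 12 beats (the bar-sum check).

1) 0.0ms=0b +342.857ms=1b
2) 342.857ms=1b +342.857ms=1b
3) 685.714ms=2b +342.857ms=1b
4) 1028.571ms=3b +146.939ms=3/7b
5) 1175.51ms=24/7b +146.939ms=3/7b
6) 1322.449ms=27/7b +146.939ms=3/7b
7) 1469.388ms=30/7b +146.939ms=3/7b
8) 1616.327ms=33/7b +146.939ms=3/7b
9) 1763.265ms=36/7b +146.939ms=3/7b
10) 1910.204ms=39/7b +146.939ms=3/7b
11) 2057.143ms=6b +257.143ms=3/4b
12) 2314.286ms=27/4b +257.143ms=3/4b
13) 2571.429ms=15/2b +514.286ms=3/2b
14) 3085.714ms=9b +257.143ms=3/4b
15) 3342.857ms=39/4b +257.143ms=3/4b
16) 3600.0ms=21/2b +514.286ms=3/2b
Σ=12b of 12 (175bpm 3/4) — PASS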